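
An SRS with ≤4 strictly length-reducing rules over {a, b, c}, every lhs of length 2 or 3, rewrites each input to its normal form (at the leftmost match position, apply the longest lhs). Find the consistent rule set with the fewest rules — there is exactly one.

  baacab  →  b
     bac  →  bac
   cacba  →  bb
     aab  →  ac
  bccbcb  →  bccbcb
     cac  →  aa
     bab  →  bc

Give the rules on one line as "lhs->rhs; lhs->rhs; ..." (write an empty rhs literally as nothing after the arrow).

  | baacab => babbb => bcbb => b
  | bac
  | cacba => aaba => aca => bb
  | aab => ac

ab->c; aca->bb; cac->aa; cbb->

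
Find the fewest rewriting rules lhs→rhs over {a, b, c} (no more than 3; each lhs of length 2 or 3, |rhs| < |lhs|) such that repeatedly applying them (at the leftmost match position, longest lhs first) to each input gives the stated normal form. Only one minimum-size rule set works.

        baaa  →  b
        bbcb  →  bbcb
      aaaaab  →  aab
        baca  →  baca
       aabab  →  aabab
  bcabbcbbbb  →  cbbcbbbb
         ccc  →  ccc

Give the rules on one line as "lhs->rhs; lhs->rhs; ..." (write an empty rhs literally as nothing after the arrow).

aaa->; bca->c

  | baaa => b
  | bbcb
  | aaaaab => aab
  | baca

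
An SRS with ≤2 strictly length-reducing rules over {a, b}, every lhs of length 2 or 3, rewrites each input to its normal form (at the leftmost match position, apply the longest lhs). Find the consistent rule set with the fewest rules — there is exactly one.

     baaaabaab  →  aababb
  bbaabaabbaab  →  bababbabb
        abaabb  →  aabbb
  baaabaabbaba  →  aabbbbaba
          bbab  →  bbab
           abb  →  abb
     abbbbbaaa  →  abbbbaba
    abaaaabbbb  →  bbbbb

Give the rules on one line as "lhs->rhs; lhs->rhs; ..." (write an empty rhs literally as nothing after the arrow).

  | baaaabaab => abaabaab => aabbaab => aababb
  | bbaabaabbaab => babbaabbaab => bababbbaab => bababbabb
  | abaabb => aabbb
  | baaabaabbaba => ababaabbaba => abaabbbaba => aabbbbaba

aaa->; baa->ab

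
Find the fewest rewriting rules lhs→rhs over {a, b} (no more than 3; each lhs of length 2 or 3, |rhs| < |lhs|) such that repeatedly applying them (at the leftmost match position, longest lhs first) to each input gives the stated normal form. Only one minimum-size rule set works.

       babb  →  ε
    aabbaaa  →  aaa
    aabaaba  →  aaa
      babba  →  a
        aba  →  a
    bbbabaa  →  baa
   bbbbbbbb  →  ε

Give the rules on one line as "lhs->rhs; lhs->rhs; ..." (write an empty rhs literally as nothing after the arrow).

  | babb => bb => ε
  | aabbaaa => abaaa => aaa
  | aabaaba => aaaba => aaa
  | babba => bba => a

ab->; bb->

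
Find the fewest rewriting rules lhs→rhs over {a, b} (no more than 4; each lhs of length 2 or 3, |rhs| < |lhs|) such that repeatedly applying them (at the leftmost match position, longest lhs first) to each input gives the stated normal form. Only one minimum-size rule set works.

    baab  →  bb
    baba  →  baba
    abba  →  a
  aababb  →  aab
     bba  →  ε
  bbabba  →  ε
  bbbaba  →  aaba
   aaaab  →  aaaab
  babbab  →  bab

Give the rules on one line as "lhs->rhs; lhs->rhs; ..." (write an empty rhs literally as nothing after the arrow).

  | baab => bb
  | baba
  | abba => a
  | aababb => aab

abb->; baa->b; bba->; bbb->a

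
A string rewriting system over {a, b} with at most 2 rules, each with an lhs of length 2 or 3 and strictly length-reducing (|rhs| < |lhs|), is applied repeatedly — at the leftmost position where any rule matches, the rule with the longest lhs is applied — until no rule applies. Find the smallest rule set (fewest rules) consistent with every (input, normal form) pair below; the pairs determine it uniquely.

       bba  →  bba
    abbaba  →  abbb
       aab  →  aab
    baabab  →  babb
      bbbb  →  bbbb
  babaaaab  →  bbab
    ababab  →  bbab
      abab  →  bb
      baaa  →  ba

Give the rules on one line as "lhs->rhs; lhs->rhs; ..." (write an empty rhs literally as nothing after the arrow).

aaa->a; aba->b

  | bba
  | abbaba => abbb
  | aab
  | baabab => babb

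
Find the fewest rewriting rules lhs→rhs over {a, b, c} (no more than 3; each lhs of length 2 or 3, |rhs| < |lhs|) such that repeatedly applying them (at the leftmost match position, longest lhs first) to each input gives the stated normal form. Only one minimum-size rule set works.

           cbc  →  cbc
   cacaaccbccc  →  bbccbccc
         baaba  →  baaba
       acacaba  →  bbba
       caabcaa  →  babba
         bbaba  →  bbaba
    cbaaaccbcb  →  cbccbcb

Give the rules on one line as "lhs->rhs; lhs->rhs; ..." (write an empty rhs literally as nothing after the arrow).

ac->c; ca->b

  | cbc
  | cacaaccbccc => bcaaccbccc => bbaccbccc => bbccbccc
  | baaba
  | acacaba => cacaba => bcaba => bbba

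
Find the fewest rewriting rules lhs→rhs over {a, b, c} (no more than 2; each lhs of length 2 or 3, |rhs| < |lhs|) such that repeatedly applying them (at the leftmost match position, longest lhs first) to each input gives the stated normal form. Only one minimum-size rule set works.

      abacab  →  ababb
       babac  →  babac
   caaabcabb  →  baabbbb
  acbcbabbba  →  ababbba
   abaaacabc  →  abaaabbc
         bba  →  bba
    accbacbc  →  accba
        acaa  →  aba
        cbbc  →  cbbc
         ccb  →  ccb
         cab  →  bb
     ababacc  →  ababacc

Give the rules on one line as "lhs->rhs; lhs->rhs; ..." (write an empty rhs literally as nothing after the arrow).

ca->b; cbc->

  | abacab => ababb
  | babac
  | caaabcabb => baabcabb => baabbbb
  | acbcbabbba => ababbba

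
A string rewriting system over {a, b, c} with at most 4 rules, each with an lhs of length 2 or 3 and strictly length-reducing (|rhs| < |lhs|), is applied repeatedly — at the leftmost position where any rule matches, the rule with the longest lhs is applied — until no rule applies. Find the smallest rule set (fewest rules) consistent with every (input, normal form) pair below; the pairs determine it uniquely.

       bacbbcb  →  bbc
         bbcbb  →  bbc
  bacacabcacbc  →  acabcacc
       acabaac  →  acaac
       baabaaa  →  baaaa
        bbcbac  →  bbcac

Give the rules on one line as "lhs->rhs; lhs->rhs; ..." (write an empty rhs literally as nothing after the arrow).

aba->a; bac->; cb->c

  | bacbbcb => bbcb => bbc
  | bbcbb => bbcb => bbc
  | bacacabcacbc => acabcacbc => acabcacc
  | acabaac => acaac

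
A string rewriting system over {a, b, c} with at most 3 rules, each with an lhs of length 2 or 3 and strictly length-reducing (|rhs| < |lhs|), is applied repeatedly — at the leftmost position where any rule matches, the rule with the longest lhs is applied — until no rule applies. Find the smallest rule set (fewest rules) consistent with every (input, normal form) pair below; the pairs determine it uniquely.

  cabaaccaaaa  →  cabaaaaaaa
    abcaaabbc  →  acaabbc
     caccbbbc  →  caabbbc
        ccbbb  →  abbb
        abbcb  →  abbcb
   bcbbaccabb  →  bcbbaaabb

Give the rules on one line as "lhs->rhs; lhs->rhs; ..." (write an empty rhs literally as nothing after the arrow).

  | cabaaccaaaa => cabaaaaaaa
  | abcaaabbc => acaabbc
  | caccbbbc => caabbbc
  | ccbbb => abbb

bca->c; cc->a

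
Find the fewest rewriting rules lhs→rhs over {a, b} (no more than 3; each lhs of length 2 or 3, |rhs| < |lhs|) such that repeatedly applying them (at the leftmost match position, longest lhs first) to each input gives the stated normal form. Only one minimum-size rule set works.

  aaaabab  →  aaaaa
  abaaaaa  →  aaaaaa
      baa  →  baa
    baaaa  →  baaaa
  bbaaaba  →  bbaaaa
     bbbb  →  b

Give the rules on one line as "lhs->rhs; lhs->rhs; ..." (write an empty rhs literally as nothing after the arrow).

ab->a; bbb->

  | aaaabab => aaaaab => aaaaa
  | abaaaaa => aaaaaa
  | baa
  | baaaa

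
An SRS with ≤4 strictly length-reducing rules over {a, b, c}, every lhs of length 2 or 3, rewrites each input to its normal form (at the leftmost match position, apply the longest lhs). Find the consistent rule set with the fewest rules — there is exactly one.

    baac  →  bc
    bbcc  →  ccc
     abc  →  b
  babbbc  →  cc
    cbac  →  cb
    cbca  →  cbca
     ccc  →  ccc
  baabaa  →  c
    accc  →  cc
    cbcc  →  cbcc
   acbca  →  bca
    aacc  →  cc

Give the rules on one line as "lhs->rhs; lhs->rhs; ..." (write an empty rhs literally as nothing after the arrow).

aa->; abc->b; ac->; bb->c

  | baac => bc
  | bbcc => ccc
  | abc => b
  | babbbc => bacbc => bbc => cc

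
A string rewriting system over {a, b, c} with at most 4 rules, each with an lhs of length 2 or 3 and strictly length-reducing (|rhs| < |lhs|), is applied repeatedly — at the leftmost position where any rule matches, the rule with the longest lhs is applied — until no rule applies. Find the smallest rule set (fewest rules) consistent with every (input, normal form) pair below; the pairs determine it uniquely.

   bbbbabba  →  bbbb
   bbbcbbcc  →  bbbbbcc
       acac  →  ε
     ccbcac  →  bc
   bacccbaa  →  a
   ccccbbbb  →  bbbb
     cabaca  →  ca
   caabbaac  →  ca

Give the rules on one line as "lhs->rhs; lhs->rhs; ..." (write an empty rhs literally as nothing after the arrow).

ac->; ba->; cb->b

  | bbbbabba => bbbbba => bbbb
  | bbbcbbcc => bbbbbcc
  | acac => ac => ε
  | ccbcac => cbcac => bcac => bc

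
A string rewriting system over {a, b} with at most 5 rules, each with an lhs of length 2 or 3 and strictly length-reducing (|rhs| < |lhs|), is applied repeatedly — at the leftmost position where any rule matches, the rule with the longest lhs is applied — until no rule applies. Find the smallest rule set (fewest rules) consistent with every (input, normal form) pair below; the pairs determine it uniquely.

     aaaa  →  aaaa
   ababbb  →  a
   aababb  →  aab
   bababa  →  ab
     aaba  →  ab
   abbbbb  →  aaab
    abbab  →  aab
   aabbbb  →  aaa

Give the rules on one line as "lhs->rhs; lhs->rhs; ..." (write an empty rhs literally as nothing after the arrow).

aba->b; bab->a; bb->; bbb->ab

  | aaaa
  | ababbb => bbbb => abb => a
  | aababb => abbb => aab
  | bababa => aaba => ab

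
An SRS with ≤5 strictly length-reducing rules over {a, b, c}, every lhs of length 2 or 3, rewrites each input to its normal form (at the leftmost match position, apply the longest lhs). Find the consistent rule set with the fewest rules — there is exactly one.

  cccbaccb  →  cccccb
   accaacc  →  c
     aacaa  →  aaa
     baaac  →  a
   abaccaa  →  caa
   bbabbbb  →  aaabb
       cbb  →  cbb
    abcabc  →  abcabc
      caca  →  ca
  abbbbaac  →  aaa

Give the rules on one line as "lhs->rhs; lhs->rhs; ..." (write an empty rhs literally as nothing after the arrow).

ac->; ba->; bba->ab; bbb->aa

  | cccbaccb => cccccb
  | accaacc => caacc => cac => c
  | aacaa => aaa
  | baaac => aac => a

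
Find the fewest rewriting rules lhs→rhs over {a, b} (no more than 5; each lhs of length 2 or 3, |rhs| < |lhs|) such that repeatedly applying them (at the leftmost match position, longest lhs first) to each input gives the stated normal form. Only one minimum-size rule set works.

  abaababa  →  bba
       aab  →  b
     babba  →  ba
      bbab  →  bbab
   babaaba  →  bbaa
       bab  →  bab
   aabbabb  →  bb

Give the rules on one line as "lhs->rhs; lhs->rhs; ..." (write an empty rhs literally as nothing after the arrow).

aaa->ba; aab->b; aba->aa; abb->

  | abaababa => aaababa => bababa => baaba => bba
  | aab => b
  | babba => ba
  | bbab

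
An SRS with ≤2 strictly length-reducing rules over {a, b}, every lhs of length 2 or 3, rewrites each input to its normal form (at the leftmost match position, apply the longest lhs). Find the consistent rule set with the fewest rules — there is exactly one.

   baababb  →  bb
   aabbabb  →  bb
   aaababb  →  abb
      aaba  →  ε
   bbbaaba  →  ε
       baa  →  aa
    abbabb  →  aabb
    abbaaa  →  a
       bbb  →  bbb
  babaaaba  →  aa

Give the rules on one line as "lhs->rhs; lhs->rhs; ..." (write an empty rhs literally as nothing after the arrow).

aaa->; ba->a

  | baababb => aababb => aaabb => bb
  | aabbabb => aababb => aaabb => bb
  | aaababb => babb => abb
  | aaba => aaa => ε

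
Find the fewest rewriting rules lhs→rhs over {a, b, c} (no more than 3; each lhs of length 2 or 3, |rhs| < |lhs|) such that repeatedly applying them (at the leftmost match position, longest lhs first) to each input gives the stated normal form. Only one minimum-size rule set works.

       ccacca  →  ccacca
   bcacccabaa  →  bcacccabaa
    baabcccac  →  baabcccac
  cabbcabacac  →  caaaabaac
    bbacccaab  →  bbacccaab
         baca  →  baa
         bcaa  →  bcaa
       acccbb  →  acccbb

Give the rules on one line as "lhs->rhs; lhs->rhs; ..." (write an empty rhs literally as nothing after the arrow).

  | ccacca
  | bcacccabaa
  | baabcccac
  | cabbcabacac => caaaabacac => caaaabaac

aca->aa; bbc->aa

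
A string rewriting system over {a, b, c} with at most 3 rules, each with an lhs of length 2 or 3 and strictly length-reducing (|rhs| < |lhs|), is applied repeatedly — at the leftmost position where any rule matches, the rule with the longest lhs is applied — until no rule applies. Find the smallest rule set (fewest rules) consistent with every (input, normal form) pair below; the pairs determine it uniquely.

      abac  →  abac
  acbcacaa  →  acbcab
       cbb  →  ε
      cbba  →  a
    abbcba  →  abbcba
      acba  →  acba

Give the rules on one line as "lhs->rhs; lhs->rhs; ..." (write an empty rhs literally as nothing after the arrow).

caa->b; cbb->

  | abac
  | acbcacaa => acbcab
  | cbb => ε
  | cbba => a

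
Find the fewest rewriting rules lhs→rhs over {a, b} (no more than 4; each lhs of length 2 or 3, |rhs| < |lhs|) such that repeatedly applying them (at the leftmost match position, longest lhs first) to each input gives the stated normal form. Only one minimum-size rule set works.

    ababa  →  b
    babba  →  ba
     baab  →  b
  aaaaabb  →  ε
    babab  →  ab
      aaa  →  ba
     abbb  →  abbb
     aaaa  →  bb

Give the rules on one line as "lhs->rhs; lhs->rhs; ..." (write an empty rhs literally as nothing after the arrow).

aa->b; aab->ba; bab->; bba->aa

  | ababa => aa => b
  | babba => ba
  | baab => bba => aa => b
  | aaaaabb => baaabb => bbabb => aabb => bab => ε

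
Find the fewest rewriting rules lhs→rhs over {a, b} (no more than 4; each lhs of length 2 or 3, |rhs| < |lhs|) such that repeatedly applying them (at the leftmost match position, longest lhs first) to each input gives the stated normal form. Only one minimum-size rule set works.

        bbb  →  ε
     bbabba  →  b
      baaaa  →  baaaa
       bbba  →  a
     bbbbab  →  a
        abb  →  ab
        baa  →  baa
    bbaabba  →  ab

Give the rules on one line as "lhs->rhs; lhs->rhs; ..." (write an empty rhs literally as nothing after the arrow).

aba->bb; bab->a; bb->b; bbb->

  | bbb => ε
  | bbabba => babba => aba => bb => b
  | baaaa
  | bbba => a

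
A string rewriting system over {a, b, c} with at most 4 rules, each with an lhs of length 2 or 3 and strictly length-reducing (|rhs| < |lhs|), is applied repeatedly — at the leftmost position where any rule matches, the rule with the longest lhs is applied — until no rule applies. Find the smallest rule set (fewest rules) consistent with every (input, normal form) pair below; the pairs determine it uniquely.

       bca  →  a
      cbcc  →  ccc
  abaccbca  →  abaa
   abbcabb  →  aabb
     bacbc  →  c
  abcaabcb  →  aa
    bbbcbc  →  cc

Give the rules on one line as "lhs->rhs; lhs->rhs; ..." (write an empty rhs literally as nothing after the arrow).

acb->; bc->c; ca->a

  | bca => ca => a
  | cbcc => ccc
  | abaccbca => abaccca => abacca => abaca => abaa
  | abbcabb => abcabb => acabb => aabb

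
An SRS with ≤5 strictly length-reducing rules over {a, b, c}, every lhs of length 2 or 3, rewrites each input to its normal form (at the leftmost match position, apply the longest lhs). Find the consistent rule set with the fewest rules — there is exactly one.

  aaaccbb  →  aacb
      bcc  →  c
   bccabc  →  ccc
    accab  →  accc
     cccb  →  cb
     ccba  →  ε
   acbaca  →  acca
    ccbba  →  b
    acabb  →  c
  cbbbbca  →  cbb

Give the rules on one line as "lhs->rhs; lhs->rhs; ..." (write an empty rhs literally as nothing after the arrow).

ab->c; ba->; bc->; ccb->b

  | aaaccbb => aaabb => aacb
  | bcc => c
  | bccabc => cabc => ccc
  | accab => accc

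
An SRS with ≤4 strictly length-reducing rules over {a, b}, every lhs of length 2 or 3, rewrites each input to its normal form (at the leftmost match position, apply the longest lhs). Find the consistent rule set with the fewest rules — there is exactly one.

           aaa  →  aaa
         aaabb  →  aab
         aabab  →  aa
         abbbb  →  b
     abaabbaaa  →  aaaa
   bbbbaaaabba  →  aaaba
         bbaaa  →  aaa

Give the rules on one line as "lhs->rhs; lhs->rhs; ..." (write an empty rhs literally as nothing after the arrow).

abb->b; bab->; bb->

  | aaa
  | aaabb => aab
  | aabab => aa
  | abbbb => bbb => b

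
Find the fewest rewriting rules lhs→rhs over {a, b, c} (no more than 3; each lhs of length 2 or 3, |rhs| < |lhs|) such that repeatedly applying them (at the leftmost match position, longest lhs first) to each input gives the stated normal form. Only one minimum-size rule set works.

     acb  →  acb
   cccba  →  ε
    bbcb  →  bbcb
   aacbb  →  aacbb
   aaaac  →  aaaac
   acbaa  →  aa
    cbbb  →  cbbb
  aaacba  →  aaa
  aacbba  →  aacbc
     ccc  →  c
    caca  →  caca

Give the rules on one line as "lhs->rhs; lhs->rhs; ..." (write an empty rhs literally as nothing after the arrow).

  | acb
  | cccba => cba => cc => ε
  | bbcb
  | aacbb

ba->c; cc->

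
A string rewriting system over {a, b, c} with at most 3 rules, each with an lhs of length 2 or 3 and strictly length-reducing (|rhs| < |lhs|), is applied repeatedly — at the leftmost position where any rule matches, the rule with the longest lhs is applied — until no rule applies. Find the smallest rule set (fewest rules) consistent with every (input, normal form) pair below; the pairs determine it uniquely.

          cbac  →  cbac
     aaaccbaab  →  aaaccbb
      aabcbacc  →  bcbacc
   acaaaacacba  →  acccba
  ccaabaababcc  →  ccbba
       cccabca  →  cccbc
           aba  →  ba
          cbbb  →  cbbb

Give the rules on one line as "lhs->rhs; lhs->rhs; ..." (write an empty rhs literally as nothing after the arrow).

  | cbac
  | aaaccbaab => aaaccbab => aaaccbb
  | aabcbacc => abcbacc => bcbacc
  | acaaaacacba => acaaacacba => acaacacba => acacacba => accacba => acccba

ab->b; bcc->a; ca->c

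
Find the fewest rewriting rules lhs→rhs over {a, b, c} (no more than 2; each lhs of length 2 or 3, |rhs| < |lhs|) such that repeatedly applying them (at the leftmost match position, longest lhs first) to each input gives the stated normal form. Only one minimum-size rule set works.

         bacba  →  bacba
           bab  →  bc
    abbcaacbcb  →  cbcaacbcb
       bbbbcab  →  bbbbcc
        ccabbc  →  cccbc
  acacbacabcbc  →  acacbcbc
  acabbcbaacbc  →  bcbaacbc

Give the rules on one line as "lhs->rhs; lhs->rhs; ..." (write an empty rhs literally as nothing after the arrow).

  | bacba
  | bab => bc
  | abbcaacbcb => cbcaacbcb
  | bbbbcab => bbbbcc

ab->c; acc->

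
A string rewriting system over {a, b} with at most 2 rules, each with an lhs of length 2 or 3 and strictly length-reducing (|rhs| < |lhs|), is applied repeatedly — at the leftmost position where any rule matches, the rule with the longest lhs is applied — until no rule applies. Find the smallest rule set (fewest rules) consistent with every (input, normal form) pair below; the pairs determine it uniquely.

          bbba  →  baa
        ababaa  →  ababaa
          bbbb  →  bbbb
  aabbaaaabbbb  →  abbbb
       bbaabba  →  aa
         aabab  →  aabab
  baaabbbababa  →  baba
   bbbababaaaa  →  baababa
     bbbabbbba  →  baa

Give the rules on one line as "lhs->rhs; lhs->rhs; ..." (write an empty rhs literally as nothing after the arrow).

aaa->; bba->aa

  | bbba => baa
  | ababaa
  | bbbb
  | aabbaaaabbbb => aaaaaaabbbb => aaaabbbb => abbbb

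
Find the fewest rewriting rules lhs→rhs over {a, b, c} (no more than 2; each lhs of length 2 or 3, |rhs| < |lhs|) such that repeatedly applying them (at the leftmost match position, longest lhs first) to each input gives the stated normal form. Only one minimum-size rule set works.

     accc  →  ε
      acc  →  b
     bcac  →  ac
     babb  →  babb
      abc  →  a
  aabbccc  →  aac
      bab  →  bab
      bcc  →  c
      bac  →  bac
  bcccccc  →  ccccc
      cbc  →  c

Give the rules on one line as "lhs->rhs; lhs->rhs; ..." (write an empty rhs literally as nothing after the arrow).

  | accc => bc => ε
  | acc => b
  | bcac => ac
  | babb

acc->b; bc->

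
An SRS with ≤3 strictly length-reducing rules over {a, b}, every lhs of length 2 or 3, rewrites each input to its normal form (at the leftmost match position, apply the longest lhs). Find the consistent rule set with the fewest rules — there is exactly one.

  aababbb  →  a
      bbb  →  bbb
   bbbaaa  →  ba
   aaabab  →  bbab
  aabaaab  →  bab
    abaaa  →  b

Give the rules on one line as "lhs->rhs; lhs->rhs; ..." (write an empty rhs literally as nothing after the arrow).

aaa->b; abb->; baa->a

  | aababbb => aabb => a
  | bbb
  | bbbaaa => bbaa => ba
  | aaabab => bbab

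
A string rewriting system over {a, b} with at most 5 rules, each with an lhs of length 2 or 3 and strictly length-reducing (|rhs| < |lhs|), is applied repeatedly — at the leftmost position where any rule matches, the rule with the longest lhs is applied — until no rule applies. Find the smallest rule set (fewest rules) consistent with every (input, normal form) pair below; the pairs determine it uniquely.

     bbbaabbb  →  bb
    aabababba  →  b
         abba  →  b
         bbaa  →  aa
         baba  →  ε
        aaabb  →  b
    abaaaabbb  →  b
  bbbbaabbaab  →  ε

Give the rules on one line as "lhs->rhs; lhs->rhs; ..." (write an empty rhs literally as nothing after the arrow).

  | bbbaabbb => bbaabbb => baabbb => aabbb => bb
  | aabababba => ababba => babba => bba => b
  | abba => bba => b
  | bbaa => baa => aa

aab->; ab->b; ba->; baa->aa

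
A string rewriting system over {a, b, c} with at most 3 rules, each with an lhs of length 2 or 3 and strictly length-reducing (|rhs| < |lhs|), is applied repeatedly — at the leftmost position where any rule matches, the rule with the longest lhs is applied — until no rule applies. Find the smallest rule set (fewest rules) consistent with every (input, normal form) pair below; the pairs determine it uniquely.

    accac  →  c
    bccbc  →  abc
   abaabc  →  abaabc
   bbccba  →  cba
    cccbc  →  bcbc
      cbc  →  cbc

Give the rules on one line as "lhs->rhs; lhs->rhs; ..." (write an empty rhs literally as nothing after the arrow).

  | accac => cac => c
  | bccbc => bbbc => abc
  | abaabc
  | bbccba => accba => cba

ac->; bb->a; cc->b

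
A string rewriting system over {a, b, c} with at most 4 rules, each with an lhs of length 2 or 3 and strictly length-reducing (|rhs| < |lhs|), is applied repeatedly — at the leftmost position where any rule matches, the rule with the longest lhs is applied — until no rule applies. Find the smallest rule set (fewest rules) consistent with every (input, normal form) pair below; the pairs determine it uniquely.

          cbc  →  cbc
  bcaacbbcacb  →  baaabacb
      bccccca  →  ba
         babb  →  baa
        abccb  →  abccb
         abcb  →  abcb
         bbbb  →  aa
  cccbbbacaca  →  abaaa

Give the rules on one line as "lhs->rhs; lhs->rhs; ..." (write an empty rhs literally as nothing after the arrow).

  | cbc
  | bcaacbbcacb => baacbbcacb => baacabacb => baaabacb
  | bccccca => bcccca => bccca => bcca => bca => ba
  | babb => baa

bb->a; bbc->ab; ca->a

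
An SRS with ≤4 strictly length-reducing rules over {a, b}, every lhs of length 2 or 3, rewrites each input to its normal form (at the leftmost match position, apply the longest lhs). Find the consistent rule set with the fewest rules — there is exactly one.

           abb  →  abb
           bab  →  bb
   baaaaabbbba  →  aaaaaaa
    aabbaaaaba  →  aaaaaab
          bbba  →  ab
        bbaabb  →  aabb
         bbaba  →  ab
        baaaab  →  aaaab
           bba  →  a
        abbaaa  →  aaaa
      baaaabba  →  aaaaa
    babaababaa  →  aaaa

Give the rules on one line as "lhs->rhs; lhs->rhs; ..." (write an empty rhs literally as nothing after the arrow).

  | abb
  | bab => bb
  | baaaaabbbba => aaaaabbbba => aaaaaabba => aaaaaaa
  | aabbaaaaba => aaaaaaba => aaaaaab

ba->b; baa->aa; bba->a; bbb->ab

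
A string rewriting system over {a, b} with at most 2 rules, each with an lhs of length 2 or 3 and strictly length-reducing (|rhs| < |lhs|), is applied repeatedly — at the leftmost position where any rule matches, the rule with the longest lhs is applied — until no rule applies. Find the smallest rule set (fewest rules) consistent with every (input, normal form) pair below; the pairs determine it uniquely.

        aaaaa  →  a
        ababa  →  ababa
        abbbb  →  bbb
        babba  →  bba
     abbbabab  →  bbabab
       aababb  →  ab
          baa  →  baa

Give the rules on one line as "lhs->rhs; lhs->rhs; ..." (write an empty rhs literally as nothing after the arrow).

aaa->a; abb->b

  | aaaaa => aaa => a
  | ababa
  | abbbb => bbb
  | babba => bba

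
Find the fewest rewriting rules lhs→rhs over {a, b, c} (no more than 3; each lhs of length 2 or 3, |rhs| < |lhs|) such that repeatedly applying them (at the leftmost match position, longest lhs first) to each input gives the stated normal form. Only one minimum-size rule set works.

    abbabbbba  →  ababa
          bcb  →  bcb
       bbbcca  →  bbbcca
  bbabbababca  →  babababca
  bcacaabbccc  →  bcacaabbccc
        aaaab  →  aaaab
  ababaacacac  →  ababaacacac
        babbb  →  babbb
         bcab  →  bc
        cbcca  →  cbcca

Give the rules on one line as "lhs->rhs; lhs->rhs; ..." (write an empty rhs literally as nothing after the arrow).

  | abbabbbba => ababbbba => ababbba => ababba => ababa
  | bcb
  | bbbcca
  | bbabbababca => babbababca => babababca

bba->ba; cab->c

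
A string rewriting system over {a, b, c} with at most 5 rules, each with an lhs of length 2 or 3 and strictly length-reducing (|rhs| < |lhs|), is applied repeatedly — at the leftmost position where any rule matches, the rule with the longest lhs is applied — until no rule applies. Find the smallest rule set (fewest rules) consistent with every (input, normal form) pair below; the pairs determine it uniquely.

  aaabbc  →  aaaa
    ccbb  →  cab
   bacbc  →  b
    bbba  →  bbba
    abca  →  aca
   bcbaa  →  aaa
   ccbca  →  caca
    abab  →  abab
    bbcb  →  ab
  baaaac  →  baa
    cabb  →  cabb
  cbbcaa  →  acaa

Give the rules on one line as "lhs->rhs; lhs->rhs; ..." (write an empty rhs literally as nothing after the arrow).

aac->; bbc->a; bc->c; cb->a

  | aaabbc => aaaa
  | ccbb => cab
  | bacbc => baac => b
  | bbba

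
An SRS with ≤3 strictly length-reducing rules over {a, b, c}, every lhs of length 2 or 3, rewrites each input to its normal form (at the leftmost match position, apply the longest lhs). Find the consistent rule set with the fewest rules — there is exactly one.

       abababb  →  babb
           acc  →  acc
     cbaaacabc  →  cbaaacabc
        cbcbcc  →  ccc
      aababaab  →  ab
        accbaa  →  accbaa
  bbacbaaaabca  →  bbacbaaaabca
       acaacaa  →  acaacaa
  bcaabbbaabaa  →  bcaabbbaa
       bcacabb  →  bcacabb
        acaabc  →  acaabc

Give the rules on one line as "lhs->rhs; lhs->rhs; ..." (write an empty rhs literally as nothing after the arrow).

  | abababb => babb
  | acc
  | cbaaacabc
  | cbcbcc => ccc

aba->; bcb->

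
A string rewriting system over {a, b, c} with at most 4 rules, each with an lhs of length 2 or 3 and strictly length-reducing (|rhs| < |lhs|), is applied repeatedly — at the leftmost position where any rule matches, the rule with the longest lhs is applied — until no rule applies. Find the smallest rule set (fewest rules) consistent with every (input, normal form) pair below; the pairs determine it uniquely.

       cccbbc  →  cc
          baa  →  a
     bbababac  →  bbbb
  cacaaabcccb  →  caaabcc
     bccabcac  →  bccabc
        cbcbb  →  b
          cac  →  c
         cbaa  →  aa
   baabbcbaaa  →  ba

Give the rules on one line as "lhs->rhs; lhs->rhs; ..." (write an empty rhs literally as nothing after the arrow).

aba->b; ac->; baa->a; cb->

  | cccbbc => ccbc => cc
  | baa => a
  | bbababac => bbbbac => bbbb
  | cacaaabcccb => caaabcccb => caaabcc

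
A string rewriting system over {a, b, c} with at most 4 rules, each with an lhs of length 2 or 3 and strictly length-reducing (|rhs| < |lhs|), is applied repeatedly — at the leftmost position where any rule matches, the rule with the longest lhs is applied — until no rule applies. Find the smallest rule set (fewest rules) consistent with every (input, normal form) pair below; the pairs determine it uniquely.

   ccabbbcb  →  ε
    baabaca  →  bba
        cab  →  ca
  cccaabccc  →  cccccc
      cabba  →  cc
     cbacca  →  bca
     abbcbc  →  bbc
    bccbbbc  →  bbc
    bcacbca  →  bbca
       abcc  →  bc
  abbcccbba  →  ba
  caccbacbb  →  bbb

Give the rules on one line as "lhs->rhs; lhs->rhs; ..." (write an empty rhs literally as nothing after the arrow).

  | ccabbbcb => ccabbcb => ccabcb => ccacb => ccbb => cb => ε
  | baabaca => bcbaca => baca => bba
  | cab => ca
  | cccaabccc => ccccbccc => cccccc

aa->c; ab->a; ac->b; cb->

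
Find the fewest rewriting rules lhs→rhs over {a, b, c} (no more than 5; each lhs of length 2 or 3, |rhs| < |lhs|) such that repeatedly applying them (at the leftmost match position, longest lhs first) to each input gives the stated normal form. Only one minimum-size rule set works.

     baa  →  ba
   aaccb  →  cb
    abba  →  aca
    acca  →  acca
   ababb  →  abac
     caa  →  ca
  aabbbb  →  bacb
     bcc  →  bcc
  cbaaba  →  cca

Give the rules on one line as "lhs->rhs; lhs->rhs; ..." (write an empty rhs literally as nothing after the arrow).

  | baa => ba
  | aaccb => cb
  | abba => aca
  | acca

aa->a; aab->ba; aac->; bb->c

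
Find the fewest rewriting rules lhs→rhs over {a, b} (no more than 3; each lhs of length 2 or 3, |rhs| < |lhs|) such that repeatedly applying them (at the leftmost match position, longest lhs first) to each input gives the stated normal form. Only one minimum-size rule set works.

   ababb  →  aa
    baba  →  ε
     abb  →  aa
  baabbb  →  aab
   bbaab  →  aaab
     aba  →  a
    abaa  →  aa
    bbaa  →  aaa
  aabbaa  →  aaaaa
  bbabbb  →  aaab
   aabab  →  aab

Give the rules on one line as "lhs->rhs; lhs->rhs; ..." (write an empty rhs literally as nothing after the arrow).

ba->; bb->a

  | ababb => abb => aa
  | baba => ba => ε
  | abb => aa
  | baabbb => abbb => aab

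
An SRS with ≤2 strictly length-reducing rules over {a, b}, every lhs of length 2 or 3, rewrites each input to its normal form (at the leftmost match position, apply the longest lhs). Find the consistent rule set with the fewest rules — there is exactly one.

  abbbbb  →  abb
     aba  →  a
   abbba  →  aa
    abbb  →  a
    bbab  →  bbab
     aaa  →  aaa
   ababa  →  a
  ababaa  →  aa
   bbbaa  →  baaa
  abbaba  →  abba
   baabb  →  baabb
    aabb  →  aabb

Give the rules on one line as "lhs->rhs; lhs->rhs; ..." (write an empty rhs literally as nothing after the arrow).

  | abbbbb => ababb => abb
  | aba => a
  | abbba => abaa => aa
  | abbb => aba => a

aba->a; bbb->ba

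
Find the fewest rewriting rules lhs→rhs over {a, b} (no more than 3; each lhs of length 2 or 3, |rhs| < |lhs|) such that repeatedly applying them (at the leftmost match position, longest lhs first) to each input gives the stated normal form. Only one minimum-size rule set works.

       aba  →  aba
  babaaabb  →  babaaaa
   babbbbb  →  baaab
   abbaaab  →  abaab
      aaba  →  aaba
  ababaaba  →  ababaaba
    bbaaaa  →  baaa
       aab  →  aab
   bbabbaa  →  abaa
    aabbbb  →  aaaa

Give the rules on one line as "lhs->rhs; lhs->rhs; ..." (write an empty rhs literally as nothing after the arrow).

bb->a; bba->b

  | aba
  | babaaabb => babaaaa
  | babbbbb => baabbb => baaab
  | abbaaab => abaab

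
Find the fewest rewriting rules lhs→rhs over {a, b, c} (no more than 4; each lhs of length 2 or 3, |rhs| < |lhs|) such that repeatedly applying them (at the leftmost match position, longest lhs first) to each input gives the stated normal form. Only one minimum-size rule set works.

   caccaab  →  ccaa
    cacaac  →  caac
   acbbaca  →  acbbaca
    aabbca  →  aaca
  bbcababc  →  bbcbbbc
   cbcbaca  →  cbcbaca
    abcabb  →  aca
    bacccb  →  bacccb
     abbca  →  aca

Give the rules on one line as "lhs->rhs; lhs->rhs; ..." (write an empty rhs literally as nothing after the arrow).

  | caccaab => ccaab => ccaa
  | cacaac => caac
  | acbbaca
  | aabbca => aabca => aaca

ab->a; aba->bb; cac->c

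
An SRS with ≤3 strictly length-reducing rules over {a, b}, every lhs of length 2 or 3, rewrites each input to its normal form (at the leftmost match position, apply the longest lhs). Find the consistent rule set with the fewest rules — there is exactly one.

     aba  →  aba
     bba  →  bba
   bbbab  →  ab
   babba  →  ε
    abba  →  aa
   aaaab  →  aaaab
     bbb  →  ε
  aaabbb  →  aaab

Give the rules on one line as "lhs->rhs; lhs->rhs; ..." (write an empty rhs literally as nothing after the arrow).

  | aba
  | bba
  | bbbab => ab
  | babba => baa => ε

abb->a; baa->; bbb->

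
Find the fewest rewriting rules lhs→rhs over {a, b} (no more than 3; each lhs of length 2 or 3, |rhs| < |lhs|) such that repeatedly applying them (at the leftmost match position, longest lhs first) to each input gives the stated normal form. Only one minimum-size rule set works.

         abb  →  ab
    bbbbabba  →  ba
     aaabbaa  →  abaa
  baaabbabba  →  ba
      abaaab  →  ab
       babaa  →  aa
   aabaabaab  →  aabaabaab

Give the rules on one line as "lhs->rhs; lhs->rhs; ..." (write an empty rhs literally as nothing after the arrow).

  | abb => ab
  | bbbbabba => bbbabba => bbabba => babba => ba
  | aaabbaa => abbbaa => abbaa => abaa
  | baaabbabba => babbbabba => bbabba => babba => ba

aaa->ab; bab->; bb->b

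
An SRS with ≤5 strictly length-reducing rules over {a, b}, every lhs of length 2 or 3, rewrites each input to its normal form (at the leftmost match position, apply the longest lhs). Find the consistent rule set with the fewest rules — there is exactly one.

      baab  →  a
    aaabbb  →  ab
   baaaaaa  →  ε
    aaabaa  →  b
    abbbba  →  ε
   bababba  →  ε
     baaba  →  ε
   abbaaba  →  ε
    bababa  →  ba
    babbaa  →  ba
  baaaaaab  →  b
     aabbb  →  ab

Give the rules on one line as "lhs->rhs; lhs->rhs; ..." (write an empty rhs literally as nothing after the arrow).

  | baab => bb => a
  | aaabbb => babbb => bbb => ab
  | baaaaaa => bbaaaa => aaaaa => baaa => bba => aa => ε
  | aaabaa => babaa => baa => b

aa->; aaa->ba; bab->b; bb->a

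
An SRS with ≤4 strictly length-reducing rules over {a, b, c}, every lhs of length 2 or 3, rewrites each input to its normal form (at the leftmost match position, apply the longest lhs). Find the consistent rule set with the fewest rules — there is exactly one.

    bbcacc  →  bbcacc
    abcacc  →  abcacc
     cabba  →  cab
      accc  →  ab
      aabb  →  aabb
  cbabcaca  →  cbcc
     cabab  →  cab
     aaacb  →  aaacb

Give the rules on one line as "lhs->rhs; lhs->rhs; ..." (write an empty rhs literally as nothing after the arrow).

  | bbcacc
  | abcacc
  | cabba => cab
  | accc => ab

aca->c; ba->; ccc->b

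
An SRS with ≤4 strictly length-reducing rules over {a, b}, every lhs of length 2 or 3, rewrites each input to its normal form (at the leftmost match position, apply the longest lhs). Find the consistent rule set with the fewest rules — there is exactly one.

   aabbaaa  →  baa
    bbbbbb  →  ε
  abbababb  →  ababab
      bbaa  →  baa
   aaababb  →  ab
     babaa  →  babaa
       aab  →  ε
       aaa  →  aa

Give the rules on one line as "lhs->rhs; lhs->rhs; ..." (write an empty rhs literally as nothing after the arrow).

  | aabbaaa => baaa => baa
  | bbbbbb => bbb => ε
  | abbababb => abababb => ababab
  | bbaa => baa

aaa->aa; aab->; bb->b; bbb->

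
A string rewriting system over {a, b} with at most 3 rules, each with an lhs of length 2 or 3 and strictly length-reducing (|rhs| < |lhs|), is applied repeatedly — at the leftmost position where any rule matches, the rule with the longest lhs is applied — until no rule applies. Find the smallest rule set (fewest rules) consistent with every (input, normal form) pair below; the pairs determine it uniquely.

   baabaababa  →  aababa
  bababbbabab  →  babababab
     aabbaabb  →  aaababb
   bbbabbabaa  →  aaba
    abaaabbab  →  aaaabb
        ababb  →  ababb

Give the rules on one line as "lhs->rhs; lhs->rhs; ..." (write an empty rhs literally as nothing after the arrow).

baa->a; bba->ab; bbb->b

  | baabaababa => abaababa => aababa
  | bababbbabab => babababab
  | aabbaabb => aaababb
  | bbbabbabaa => babbabaa => baabbaa => abbaa => aaba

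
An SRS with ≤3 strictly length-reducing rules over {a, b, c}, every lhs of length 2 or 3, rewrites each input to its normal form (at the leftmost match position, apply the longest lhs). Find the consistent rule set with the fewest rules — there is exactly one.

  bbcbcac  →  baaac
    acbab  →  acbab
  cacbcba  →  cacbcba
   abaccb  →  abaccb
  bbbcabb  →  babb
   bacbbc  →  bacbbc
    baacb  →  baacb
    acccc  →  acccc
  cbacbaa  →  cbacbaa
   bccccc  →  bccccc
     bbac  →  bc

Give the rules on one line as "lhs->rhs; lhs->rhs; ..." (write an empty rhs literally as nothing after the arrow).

  | bbcbcac => bbcaac => baaac
  | acbab
  | cacbcba
  | abaccb

bba->b; bca->aa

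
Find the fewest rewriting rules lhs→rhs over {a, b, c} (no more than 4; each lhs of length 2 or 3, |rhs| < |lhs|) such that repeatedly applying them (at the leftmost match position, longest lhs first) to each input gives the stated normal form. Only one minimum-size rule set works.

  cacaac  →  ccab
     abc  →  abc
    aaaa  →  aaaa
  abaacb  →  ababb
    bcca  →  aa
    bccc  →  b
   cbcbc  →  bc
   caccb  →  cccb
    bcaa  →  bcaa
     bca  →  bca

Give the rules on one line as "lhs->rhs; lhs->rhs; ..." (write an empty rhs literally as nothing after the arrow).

  | cacaac => ccaac => ccab
  | abc
  | aaaa
  | abaacb => ababb

ac->b; bcc->a; cac->cc; cbc->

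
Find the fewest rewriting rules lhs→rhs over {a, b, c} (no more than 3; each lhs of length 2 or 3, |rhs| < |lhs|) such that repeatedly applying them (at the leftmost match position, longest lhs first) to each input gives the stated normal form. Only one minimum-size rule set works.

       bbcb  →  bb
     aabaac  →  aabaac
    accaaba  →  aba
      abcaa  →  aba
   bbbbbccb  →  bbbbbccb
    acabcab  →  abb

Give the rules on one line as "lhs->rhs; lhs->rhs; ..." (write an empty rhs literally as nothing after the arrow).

bcb->b; ca->

  | bbcb => bb
  | aabaac
  | accaaba => acaba => aba
  | abcaa => aba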